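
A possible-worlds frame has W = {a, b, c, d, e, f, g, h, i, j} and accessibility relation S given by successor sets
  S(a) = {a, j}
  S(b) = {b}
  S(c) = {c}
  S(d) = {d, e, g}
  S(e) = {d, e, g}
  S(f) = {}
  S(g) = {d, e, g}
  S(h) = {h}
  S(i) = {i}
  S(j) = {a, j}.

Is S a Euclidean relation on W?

Yes

Euclidean: yes — any two successors of a common world are S-related.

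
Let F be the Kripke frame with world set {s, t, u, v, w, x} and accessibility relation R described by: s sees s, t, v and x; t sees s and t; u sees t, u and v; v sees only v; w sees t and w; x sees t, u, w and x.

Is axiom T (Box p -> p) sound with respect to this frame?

By correspondence theory, T is valid on a frame iff R is reflexive.
Reflexive: yes — every world is R-related to itself.

Yes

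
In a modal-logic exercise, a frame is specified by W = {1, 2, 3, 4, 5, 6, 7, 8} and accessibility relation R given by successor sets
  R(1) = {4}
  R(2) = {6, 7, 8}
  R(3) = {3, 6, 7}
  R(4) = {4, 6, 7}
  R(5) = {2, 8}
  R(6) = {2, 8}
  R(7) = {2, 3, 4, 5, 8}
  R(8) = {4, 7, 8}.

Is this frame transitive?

Transitive: no — 1 R 4 and 4 R 6, but not 1 R 6.

No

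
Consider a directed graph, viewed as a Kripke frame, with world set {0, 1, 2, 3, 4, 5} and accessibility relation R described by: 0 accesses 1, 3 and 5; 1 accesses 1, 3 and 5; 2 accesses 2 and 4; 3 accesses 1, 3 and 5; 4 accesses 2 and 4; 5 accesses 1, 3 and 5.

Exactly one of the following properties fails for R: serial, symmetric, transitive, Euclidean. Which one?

Serial: yes — every world has a successor (e.g. 0 R 1).
Symmetric: no — 0 R 1 but not 1 R 0.
Transitive: yes — every two-step R-path is closed by a direct edge.
Euclidean: yes — any two successors of a common world are R-related.
Only symmetric fails.

symmetric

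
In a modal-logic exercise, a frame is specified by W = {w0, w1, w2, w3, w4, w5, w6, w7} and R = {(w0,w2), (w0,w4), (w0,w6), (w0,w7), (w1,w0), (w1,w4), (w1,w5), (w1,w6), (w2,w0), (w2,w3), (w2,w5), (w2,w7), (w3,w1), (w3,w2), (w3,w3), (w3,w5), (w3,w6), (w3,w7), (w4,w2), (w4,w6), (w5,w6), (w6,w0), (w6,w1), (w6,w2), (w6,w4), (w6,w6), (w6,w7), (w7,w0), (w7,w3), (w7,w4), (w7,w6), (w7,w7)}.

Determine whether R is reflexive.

No

Reflexive: no — w0 is not related to itself.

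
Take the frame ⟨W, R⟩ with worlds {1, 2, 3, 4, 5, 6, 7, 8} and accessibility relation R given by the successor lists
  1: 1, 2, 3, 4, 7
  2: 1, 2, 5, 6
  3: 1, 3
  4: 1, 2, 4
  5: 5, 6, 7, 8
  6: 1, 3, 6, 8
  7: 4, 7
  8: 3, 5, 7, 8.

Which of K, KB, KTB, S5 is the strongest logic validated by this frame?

K

Symmetric (axiom B): no — 1 R 7 but not 7 R 1.
Reflexive (axiom T): yes — every world is R-related to itself.
Euclidean (axiom 5): no — 1 R 2 and 1 R 3, but not 2 R 3.
So F validates K; KB would additionally require R to be symmetric. The strongest is K.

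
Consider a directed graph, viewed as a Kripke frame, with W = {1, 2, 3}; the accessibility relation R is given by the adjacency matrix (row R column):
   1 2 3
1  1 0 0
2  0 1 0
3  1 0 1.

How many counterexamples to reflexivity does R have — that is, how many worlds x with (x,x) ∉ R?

0

R is reflexive; there are no such worlds.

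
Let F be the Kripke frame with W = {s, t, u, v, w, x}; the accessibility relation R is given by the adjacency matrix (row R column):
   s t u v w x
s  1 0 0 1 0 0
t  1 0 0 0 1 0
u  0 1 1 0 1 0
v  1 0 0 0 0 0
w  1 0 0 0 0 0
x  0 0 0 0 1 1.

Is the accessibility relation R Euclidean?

Euclidean: no — t R s and t R w, but not s R w.

No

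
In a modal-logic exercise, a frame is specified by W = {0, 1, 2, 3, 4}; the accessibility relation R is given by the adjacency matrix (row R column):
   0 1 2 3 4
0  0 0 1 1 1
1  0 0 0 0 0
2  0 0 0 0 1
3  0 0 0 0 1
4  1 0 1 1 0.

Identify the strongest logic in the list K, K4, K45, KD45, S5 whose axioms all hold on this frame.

K

Transitive (axiom 4): no — 2 R 4 and 4 R 0, but not 2 R 0.
Euclidean (axiom 5): no — 0 R 2 and 0 R 3, but not 2 R 3.
Serial (axiom D): no — 1 has no R-successor.
Reflexive (axiom T): no — 0 is not related to itself.
So F validates K; K4 would additionally require R to be transitive. The strongest is K.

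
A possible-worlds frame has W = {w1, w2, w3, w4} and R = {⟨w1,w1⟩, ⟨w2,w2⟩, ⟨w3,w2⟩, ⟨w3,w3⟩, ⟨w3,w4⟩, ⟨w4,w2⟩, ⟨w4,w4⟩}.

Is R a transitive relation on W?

Yes

Transitive: yes — every two-step R-path is closed by a direct edge.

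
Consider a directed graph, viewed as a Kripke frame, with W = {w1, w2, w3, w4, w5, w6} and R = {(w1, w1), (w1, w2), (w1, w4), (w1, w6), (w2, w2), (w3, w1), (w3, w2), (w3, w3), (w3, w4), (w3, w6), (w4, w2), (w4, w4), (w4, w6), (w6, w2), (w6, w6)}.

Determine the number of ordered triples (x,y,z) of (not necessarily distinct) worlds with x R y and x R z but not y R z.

Enumerating: (w1,w2,w1), (w1,w2,w4), (w1,w2,w6), (w1,w4,w1), (w1,w6,w1), (w1,w6,w4), (w3,w1,w3), (w3,w2,w1), (w3,w2,w3), (w3,w2,w4), (w3,w2,w6), (w3,w4,w1), … and 8 more.
Total: 20.

20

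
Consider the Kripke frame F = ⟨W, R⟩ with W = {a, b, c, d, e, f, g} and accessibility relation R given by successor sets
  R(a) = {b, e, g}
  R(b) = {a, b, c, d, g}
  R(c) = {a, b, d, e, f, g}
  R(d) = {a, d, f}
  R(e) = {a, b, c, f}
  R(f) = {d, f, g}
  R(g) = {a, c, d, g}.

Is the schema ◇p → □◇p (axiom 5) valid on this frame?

Axiom 5 corresponds to the accessibility relation being Euclidean.
Euclidean: no — a R b and a R e, but not b R e.

No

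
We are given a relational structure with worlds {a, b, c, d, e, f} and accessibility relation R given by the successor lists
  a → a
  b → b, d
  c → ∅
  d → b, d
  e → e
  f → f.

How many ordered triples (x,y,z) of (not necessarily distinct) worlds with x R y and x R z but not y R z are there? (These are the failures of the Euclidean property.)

0

R is Euclidean; there are no such tuples.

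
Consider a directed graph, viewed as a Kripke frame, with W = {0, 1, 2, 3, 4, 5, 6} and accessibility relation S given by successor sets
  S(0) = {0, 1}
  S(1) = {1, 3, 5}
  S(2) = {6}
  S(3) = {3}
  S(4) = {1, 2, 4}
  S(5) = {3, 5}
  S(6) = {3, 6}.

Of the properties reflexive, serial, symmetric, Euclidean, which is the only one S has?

Reflexive: no — 2 is not related to itself.
Serial: yes — every world has a successor (e.g. 0 S 0).
Symmetric: no — 0 S 1 but not 1 S 0.
Euclidean: no — 1 S 3 and 1 S 5, but not 3 S 5.
Only serial holds.

serial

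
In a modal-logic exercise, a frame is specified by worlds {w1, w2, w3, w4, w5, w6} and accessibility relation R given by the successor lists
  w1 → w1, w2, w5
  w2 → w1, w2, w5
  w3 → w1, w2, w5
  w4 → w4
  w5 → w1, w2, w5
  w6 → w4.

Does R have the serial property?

Yes

Serial: yes — every world has a successor (e.g. w1 R w1).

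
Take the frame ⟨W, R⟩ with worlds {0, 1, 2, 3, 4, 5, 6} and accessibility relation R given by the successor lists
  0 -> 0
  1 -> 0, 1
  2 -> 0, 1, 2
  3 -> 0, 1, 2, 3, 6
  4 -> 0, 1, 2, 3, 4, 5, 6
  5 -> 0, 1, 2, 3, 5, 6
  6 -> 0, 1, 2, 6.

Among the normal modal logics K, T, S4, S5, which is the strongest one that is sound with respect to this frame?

S4

Reflexive (axiom T): yes — every world is R-related to itself.
Transitive (axiom 4): yes — every two-step R-path is closed by a direct edge.
Euclidean (axiom 5): no — 2 R 0 and 2 R 1, but not 0 R 1.
So F validates K, T, S4; S5 would additionally require R to be Euclidean. The strongest is S4.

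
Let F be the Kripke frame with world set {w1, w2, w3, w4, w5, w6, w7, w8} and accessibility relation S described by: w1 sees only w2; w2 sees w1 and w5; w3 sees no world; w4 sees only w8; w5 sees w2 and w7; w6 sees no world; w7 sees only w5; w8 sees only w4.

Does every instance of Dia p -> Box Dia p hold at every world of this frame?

No

The schema 5 characterises exactly the Euclidean frames.
Euclidean: no — w2 S w1 and w2 S w5, but not w1 S w5.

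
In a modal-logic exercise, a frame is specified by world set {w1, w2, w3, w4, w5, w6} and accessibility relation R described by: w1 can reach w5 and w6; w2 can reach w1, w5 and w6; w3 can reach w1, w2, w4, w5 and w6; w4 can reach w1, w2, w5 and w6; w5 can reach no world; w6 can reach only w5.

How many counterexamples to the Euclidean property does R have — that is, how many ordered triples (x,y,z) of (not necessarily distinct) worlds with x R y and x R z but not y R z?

35

Enumerating: (w1,w5,w5), (w1,w5,w6), (w1,w6,w6), (w2,w1,w1), (w2,w5,w1), (w2,w5,w5), (w2,w5,w6), (w2,w6,w1), (w2,w6,w6), (w3,w1,w1), (w3,w1,w2), (w3,w1,w4), … and 23 more.
Total: 35.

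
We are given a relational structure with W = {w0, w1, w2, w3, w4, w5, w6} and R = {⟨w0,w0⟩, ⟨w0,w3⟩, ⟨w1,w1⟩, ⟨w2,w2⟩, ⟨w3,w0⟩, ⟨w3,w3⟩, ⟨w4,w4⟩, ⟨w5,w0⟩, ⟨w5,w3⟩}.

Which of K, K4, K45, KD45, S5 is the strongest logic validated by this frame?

Transitive (axiom 4): yes — every two-step R-path is closed by a direct edge.
Euclidean (axiom 5): yes — any two successors of a common world are R-related.
Serial (axiom D): no — w6 has no R-successor.
Reflexive (axiom T): no — w5 is not related to itself.
So F validates K, K4, K45; KD45 would additionally require R to be serial. The strongest is K45.

K45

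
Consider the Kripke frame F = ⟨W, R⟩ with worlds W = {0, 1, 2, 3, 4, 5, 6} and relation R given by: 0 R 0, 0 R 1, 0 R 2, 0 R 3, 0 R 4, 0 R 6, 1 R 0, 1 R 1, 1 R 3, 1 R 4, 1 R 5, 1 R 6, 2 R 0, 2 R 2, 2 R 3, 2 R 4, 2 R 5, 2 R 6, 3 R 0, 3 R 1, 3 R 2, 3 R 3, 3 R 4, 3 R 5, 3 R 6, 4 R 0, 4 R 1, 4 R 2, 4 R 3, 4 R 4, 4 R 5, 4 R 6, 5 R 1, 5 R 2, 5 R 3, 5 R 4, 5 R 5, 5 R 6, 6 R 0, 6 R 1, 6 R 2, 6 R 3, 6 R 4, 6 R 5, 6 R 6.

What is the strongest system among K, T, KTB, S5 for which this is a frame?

KTB

Reflexive (axiom T): yes — every world is R-related to itself.
Symmetric (axiom B): yes — every pair in R has its reverse in R.
Euclidean (axiom 5): no — 0 R 1 and 0 R 2, but not 1 R 2.
So F validates K, T, KTB; S5 would additionally require R to be Euclidean. The strongest is KTB.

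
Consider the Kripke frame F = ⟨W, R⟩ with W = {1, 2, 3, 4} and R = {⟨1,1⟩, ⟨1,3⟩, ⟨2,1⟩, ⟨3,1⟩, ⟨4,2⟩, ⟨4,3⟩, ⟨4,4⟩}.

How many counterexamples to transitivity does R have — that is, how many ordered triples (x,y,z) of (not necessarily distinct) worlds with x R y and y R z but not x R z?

Enumerating: (2,1,3), (3,1,3), (4,2,1), (4,3,1).

4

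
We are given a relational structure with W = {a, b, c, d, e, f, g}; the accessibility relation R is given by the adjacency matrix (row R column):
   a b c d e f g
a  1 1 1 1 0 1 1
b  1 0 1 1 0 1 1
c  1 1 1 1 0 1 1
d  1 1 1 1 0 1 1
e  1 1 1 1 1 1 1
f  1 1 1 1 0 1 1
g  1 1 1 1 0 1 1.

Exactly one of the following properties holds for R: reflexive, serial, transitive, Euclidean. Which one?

Reflexive: no — b is not related to itself.
Serial: yes — every world has a successor (e.g. a R a).
Transitive: no — b R a and a R b, but not b R b.
Euclidean: no — a R b and a R b, but not b R b.
Only serial holds.

serial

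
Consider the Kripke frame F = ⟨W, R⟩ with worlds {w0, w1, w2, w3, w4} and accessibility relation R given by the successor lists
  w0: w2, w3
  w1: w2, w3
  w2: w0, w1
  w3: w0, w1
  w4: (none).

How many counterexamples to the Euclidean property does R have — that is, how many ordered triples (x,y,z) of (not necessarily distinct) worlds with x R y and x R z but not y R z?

Enumerating: (w0,w2,w2), (w0,w2,w3), (w0,w3,w2), (w0,w3,w3), (w1,w2,w2), (w1,w2,w3), (w1,w3,w2), (w1,w3,w3), (w2,w0,w0), (w2,w0,w1), (w2,w1,w0), (w2,w1,w1), (w3,w0,w0), (w3,w0,w1), (w3,w1,w0), (w3,w1,w1).

16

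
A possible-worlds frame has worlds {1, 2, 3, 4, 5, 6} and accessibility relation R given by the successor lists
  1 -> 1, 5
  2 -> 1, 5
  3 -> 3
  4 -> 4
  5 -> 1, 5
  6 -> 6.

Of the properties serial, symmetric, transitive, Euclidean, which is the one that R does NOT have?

Serial: yes — every world has a successor (e.g. 1 R 1).
Symmetric: no — 2 R 1 but not 1 R 2.
Transitive: yes — every two-step R-path is closed by a direct edge.
Euclidean: yes — any two successors of a common world are R-related.
Only symmetric fails.

symmetric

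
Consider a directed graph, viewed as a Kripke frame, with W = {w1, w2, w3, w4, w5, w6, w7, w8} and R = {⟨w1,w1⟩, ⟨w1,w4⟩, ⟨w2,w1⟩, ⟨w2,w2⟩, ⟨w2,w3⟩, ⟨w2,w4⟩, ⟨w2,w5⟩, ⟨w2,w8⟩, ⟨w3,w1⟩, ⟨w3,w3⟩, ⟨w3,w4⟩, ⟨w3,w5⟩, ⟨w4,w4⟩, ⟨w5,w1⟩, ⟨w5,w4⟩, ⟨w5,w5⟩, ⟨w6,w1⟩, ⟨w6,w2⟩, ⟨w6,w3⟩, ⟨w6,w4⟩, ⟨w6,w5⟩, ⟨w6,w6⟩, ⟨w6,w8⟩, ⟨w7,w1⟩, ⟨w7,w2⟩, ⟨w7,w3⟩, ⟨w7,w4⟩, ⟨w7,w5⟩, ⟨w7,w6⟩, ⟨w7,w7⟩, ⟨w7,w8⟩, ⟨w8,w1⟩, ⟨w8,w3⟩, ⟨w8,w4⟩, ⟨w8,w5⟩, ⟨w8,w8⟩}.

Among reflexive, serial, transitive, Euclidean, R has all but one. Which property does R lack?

Reflexive: yes — every world is R-related to itself.
Serial: yes — every world has a successor (e.g. w1 R w1).
Transitive: yes — every two-step R-path is closed by a direct edge.
Euclidean: no — w2 R w1 and w2 R w3, but not w1 R w3.
Only Euclidean fails.

Euclidean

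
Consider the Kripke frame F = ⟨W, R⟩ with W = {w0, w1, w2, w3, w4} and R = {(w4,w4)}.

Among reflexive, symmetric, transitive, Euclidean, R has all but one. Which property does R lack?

Reflexive: no — w0 is not related to itself.
Symmetric: yes — every pair in R has its reverse in R.
Transitive: yes — every two-step R-path is closed by a direct edge.
Euclidean: yes — any two successors of a common world are R-related.
Only reflexive fails.

reflexive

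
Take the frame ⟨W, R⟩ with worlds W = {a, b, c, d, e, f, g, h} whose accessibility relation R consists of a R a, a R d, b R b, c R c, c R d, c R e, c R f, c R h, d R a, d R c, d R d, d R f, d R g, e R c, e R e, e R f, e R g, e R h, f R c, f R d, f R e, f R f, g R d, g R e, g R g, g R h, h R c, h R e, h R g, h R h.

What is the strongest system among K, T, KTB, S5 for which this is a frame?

Reflexive (axiom T): yes — every world is R-related to itself.
Symmetric (axiom B): yes — every pair in R has its reverse in R.
Euclidean (axiom 5): no — c R d and c R e, but not d R e.
So F validates K, T, KTB; S5 would additionally require R to be Euclidean. The strongest is KTB.

KTB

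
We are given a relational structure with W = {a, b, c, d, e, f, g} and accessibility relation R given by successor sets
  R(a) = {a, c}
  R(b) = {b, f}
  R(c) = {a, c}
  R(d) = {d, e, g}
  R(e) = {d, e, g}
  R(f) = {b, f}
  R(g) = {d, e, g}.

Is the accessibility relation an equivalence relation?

Yes

Reflexive: yes — every world is R-related to itself.
Symmetric: yes — every pair in R has its reverse in R.
Transitive: yes — every two-step R-path is closed by a direct edge.
So R is an equivalence relation.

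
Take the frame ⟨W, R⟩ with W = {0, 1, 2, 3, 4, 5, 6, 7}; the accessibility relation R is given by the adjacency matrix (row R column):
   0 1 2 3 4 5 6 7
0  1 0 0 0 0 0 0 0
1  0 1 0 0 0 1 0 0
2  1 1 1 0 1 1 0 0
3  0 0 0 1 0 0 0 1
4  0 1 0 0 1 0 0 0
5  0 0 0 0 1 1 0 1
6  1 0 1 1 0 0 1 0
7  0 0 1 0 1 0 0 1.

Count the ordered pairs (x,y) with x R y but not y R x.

Enumerating: (1,5), (2,0), (2,1), (2,4), (2,5), (3,7), (4,1), (5,4), (5,7), (6,0), (6,2), (6,3), (7,2), (7,4).

14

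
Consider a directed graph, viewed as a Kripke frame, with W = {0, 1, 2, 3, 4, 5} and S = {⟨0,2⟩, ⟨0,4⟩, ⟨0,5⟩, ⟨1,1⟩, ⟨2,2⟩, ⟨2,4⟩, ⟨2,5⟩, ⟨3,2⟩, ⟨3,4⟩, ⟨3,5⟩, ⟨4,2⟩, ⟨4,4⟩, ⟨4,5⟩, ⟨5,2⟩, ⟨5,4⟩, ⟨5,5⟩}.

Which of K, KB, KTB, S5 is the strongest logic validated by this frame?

K

Symmetric (axiom B): no — 0 S 2 but not 2 S 0.
Reflexive (axiom T): no — 0 is not related to itself.
Euclidean (axiom 5): yes — any two successors of a common world are S-related.
So F validates K; KB would additionally require S to be symmetric. The strongest is K.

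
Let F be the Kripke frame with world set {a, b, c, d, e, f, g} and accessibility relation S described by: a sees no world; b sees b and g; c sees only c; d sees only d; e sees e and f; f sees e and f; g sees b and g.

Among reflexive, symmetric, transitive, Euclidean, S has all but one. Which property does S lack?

reflexive

Reflexive: no — a is not related to itself.
Symmetric: yes — every pair in S has its reverse in S.
Transitive: yes — every two-step S-path is closed by a direct edge.
Euclidean: yes — any two successors of a common world are S-related.
Only reflexive fails.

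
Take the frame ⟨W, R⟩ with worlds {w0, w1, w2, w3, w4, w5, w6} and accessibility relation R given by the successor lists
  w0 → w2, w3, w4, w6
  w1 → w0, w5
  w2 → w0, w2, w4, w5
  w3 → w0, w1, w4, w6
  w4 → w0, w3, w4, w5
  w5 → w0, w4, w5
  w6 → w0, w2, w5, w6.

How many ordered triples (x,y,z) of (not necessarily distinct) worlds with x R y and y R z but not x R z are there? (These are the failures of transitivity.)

Enumerating: (w0,w2,w0), (w0,w2,w5), (w0,w3,w0), (w0,w3,w1), (w0,w4,w0), (w0,w4,w5), (w0,w6,w0), (w0,w6,w5), (w1,w0,w2), (w1,w0,w3), (w1,w0,w4), (w1,w0,w6), … and 23 more.
Total: 35.

35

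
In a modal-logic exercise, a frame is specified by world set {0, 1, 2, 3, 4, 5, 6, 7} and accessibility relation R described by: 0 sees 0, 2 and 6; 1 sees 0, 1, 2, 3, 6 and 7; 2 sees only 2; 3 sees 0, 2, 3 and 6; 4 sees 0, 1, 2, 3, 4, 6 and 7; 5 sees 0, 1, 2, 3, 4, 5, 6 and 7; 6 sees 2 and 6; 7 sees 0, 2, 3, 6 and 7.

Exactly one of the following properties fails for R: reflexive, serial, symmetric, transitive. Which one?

Reflexive: yes — every world is R-related to itself.
Serial: yes — every world has a successor (e.g. 0 R 0).
Symmetric: no — 0 R 2 but not 2 R 0.
Transitive: yes — every two-step R-path is closed by a direct edge.
Only symmetric fails.

symmetric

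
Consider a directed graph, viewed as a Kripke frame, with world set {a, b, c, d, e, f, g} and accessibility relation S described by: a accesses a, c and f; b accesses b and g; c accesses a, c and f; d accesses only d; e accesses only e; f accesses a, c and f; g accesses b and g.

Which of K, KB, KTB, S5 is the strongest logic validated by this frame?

Symmetric (axiom B): yes — every pair in S has its reverse in S.
Reflexive (axiom T): yes — every world is S-related to itself.
Euclidean (axiom 5): yes — any two successors of a common world are S-related.
So F validates K, KB, KTB, S5. The strongest is S5.

S5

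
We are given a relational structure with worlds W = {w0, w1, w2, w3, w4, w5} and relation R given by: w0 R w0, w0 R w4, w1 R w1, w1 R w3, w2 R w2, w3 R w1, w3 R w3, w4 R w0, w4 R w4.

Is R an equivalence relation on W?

Reflexive: no — w5 is not related to itself.
Symmetric: yes — every pair in R has its reverse in R.
Transitive: yes — every two-step R-path is closed by a direct edge.
So R is not an equivalence relation.

No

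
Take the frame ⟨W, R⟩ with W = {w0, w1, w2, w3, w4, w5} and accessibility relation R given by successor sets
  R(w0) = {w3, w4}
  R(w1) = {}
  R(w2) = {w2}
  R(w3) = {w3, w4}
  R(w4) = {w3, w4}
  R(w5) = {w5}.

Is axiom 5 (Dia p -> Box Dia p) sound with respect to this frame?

Axiom 5 corresponds to the accessibility relation being Euclidean.
Euclidean: yes — any two successors of a common world are R-related.

Yes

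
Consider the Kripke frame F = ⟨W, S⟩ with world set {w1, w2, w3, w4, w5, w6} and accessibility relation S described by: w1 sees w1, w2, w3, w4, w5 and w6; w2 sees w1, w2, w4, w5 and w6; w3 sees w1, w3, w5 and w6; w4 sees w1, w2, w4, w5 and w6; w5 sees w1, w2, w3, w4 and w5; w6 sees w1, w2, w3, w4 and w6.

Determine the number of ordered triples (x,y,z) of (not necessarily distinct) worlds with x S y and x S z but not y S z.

Enumerating: (w1,w2,w3), (w1,w3,w2), (w1,w3,w4), (w1,w4,w3), (w1,w5,w6), (w1,w6,w5), (w2,w5,w6), (w2,w6,w5), (w3,w5,w6), (w3,w6,w5), (w4,w5,w6), (w4,w6,w5), … and 8 more.
Total: 20.

20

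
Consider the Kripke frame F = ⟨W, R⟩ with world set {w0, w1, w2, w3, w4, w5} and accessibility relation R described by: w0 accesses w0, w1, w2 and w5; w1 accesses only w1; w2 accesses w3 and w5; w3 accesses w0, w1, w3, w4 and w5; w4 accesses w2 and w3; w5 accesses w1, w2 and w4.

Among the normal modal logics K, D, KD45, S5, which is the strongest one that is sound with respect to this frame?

Serial (axiom D): yes — every world has a successor (e.g. w0 R w0).
Euclidean (axiom 5): no — w0 R w1 and w0 R w2, but not w1 R w2.
Transitive (axiom 4): no — w0 R w2 and w2 R w3, but not w0 R w3.
Reflexive (axiom T): no — w2 is not related to itself.
So F validates K, D; KD45 would additionally require R to be Euclidean and transitive. The strongest is D.

D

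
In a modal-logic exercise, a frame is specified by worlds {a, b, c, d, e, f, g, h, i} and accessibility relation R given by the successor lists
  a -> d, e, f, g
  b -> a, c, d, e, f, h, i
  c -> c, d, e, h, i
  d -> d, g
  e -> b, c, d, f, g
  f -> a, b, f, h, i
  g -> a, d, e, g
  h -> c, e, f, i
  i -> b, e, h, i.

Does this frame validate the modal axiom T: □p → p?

No

By correspondence theory, T is valid on a frame iff R is reflexive.
Reflexive: no — a is not related to itself.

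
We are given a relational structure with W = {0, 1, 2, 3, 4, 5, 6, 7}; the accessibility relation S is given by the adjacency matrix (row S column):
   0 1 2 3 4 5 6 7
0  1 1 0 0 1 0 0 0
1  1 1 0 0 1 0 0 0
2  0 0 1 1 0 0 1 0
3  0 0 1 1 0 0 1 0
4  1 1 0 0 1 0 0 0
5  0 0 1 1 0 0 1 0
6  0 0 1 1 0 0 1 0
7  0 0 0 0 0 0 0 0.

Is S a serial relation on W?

Serial: no — 7 has no S-successor.

No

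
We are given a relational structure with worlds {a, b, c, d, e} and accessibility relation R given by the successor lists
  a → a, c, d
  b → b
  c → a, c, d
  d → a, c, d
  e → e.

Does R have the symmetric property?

Symmetric: yes — every pair in R has its reverse in R.

Yes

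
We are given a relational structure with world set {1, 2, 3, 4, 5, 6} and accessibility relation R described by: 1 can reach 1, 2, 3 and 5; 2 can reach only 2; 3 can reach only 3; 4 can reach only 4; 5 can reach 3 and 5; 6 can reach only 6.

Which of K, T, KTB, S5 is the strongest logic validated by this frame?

Reflexive (axiom T): yes — every world is R-related to itself.
Symmetric (axiom B): no — 1 R 2 but not 2 R 1.
Euclidean (axiom 5): no — 1 R 2 and 1 R 3, but not 2 R 3.
So F validates K, T; KTB would additionally require R to be symmetric. The strongest is T.

T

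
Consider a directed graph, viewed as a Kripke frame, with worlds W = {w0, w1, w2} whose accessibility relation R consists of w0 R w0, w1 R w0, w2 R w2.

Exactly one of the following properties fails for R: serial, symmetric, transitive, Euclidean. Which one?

Serial: yes — every world has a successor (e.g. w0 R w0).
Symmetric: no — w1 R w0 but not w0 R w1.
Transitive: yes — every two-step R-path is closed by a direct edge.
Euclidean: yes — any two successors of a common world are R-related.
Only symmetric fails.

symmetric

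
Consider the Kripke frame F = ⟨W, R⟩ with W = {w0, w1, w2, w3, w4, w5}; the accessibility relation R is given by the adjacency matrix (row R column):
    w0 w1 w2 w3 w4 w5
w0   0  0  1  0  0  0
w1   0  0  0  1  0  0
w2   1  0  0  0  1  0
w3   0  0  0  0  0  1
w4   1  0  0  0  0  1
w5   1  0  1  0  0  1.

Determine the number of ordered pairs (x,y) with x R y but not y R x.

7

Enumerating: (w1,w3), (w2,w4), (w3,w5), (w4,w0), (w4,w5), (w5,w0), (w5,w2).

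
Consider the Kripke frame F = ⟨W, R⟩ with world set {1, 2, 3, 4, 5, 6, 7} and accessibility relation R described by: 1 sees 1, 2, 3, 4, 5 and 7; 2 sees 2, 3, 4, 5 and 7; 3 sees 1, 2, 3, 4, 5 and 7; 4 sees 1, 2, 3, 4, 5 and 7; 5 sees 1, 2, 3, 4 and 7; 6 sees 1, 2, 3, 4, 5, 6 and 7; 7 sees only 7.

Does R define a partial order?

No

Reflexive: no — 5 is not related to itself.
Transitive: no — 2 R 3 and 3 R 1, but not 2 R 1.
Antisymmetric: no — 1 R 3 and 3 R 1 with 1 ≠ 3.
So R is not a partial order.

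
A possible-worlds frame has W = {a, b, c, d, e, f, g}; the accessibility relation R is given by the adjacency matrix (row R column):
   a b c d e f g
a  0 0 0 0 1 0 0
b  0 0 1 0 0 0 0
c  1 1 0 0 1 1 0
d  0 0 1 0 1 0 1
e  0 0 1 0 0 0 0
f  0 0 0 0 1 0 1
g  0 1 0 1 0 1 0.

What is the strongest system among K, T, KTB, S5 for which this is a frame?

K

Reflexive (axiom T): no — a is not related to itself.
Symmetric (axiom B): no — a R e but not e R a.
Euclidean (axiom 5): no — c R a and c R b, but not a R b.
So F validates K; T would additionally require R to be reflexive. The strongest is K.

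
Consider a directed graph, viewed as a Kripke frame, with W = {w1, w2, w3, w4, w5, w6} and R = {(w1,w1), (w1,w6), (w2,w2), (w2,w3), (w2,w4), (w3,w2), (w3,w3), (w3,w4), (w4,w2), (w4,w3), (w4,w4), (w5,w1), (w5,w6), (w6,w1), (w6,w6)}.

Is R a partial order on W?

No

Reflexive: no — w5 is not related to itself.
Transitive: yes — every two-step R-path is closed by a direct edge.
Antisymmetric: no — w1 R w6 and w6 R w1 with w1 ≠ w6.
So R is not a partial order.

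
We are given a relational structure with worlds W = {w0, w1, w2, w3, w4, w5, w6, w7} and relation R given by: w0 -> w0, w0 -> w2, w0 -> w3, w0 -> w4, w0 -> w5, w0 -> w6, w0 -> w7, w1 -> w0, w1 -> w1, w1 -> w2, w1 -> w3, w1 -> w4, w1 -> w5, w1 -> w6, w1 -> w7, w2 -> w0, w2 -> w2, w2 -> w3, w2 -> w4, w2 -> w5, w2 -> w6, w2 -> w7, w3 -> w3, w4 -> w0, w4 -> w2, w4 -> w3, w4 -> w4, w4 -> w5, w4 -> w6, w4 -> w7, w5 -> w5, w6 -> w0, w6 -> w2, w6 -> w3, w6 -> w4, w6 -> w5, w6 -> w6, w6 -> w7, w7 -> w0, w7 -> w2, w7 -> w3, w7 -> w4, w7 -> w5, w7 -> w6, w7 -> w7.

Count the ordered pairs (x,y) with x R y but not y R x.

17

Enumerating: (w0,w3), (w0,w5), (w1,w0), (w1,w2), (w1,w3), (w1,w4), (w1,w5), (w1,w6), (w1,w7), (w2,w3), (w2,w5), (w4,w3), (w4,w5), (w6,w3), (w6,w5), (w7,w3), (w7,w5).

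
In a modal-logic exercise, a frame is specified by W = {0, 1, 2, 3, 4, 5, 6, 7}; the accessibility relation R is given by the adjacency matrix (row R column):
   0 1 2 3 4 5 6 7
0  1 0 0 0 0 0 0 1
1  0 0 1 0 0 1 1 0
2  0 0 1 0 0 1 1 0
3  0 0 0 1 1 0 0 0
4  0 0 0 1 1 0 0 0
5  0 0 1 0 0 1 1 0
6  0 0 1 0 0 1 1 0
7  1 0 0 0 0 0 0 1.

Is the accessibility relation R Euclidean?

Yes

Euclidean: yes — any two successors of a common world are R-related.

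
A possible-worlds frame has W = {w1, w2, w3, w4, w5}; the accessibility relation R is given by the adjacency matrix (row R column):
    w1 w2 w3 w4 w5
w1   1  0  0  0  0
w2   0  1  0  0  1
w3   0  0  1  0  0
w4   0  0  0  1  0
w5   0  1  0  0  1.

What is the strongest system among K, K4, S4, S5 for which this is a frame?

Transitive (axiom 4): yes — every two-step R-path is closed by a direct edge.
Reflexive (axiom T): yes — every world is R-related to itself.
Euclidean (axiom 5): yes — any two successors of a common world are R-related.
So F validates K, K4, S4, S5. The strongest is S5.

S5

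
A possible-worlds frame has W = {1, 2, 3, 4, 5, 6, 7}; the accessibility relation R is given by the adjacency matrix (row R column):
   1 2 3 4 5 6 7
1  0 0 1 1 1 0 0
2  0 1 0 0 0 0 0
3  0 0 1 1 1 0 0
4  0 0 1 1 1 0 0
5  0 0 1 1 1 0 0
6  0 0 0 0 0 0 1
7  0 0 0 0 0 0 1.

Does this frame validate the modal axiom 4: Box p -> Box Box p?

Yes

The schema 4 characterises exactly the transitive frames.
Transitive: yes — every two-step R-path is closed by a direct edge.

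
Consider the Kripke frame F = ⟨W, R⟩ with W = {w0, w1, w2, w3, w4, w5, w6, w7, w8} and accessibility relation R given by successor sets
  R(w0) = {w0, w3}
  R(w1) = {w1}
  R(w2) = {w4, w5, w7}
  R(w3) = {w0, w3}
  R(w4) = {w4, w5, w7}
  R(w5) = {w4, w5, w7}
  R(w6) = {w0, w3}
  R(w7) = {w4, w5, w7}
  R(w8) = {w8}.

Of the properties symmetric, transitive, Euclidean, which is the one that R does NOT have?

Symmetric: no — w2 R w4 but not w4 R w2.
Transitive: yes — every two-step R-path is closed by a direct edge.
Euclidean: yes — any two successors of a common world are R-related.
Only symmetric fails.

symmetric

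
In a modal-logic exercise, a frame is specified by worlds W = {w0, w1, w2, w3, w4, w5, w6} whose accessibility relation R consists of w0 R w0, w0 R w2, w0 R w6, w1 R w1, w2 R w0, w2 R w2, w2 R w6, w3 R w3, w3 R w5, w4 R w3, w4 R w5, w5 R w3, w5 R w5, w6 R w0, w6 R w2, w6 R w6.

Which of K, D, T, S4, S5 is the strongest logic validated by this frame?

D

Serial (axiom D): yes — every world has a successor (e.g. w0 R w0).
Reflexive (axiom T): no — w4 is not related to itself.
Transitive (axiom 4): yes — every two-step R-path is closed by a direct edge.
Euclidean (axiom 5): yes — any two successors of a common world are R-related.
So F validates K, D; T would additionally require R to be reflexive. The strongest is D.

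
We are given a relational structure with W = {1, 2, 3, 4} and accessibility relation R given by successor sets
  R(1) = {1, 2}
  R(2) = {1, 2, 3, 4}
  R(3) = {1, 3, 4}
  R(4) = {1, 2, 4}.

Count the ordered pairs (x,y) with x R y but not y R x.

4

Enumerating: (2,3), (3,1), (3,4), (4,1).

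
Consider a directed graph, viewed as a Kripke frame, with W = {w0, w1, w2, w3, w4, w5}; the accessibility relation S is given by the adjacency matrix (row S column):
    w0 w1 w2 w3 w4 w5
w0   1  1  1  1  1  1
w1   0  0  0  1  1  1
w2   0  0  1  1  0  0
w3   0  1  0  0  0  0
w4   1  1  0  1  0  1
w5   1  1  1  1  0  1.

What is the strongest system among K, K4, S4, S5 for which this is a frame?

Transitive (axiom 4): no — w1 S w4 and w4 S w0, but not w1 S w0.
Reflexive (axiom T): no — w1 is not related to itself.
Euclidean (axiom 5): no — w0 S w1 and w0 S w2, but not w1 S w2.
So F validates K; K4 would additionally require S to be transitive. The strongest is K.

K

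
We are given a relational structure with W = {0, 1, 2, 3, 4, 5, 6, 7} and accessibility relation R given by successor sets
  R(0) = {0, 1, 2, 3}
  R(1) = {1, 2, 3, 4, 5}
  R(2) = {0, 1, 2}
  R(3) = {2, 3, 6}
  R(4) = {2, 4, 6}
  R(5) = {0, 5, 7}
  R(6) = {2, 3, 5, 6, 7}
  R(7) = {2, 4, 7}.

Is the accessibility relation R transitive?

Transitive: no — 0 R 1 and 1 R 4, but not 0 R 4.

No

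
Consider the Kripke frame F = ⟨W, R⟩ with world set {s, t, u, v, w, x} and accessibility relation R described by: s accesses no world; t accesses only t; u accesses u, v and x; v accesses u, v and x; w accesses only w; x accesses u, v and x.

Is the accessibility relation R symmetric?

Yes

Symmetric: yes — every pair in R has its reverse in R.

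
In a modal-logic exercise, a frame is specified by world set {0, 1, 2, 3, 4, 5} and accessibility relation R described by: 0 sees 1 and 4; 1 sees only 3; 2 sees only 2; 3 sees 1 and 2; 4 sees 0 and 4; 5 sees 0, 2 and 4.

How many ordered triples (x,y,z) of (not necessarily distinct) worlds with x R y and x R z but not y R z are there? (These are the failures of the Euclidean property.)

13

Enumerating: (0,1,1), (0,1,4), (0,4,1), (1,3,3), (3,1,1), (3,1,2), (3,2,1), (4,0,0), (5,0,0), (5,0,2), (5,2,0), (5,2,4), (5,4,2).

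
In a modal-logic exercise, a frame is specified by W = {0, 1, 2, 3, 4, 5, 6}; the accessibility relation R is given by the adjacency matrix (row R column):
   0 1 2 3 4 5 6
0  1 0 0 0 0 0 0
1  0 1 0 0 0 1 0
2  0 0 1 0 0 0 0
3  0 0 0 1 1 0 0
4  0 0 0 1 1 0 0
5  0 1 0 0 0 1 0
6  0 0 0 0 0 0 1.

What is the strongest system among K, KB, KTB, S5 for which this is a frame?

S5

Symmetric (axiom B): yes — every pair in R has its reverse in R.
Reflexive (axiom T): yes — every world is R-related to itself.
Euclidean (axiom 5): yes — any two successors of a common world are R-related.
So F validates K, KB, KTB, S5. The strongest is S5.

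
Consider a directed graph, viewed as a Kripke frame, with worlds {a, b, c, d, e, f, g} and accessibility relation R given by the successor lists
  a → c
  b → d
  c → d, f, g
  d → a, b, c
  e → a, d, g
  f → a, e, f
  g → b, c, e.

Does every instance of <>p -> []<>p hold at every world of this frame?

No

The schema 5 characterises exactly the Euclidean frames.
Euclidean: no — c R d and c R f, but not d R f.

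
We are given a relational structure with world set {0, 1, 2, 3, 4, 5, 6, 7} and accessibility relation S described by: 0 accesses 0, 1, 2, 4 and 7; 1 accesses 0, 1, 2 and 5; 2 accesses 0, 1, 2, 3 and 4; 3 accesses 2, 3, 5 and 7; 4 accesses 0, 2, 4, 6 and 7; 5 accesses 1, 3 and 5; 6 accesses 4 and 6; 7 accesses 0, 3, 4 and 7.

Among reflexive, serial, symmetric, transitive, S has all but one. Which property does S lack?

transitive

Reflexive: yes — every world is S-related to itself.
Serial: yes — every world has a successor (e.g. 0 S 0).
Symmetric: yes — every pair in S has its reverse in S.
Transitive: no — 0 S 1 and 1 S 5, but not 0 S 5.
Only transitive fails.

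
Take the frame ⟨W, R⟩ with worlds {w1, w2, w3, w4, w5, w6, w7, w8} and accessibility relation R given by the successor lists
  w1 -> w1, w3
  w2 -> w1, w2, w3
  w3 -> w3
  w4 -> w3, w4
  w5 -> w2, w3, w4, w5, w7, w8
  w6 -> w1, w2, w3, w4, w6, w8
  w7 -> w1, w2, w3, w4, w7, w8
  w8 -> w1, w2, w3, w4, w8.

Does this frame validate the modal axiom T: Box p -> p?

The schema T characterises exactly the reflexive frames.
Reflexive: yes — every world is R-related to itself.

Yes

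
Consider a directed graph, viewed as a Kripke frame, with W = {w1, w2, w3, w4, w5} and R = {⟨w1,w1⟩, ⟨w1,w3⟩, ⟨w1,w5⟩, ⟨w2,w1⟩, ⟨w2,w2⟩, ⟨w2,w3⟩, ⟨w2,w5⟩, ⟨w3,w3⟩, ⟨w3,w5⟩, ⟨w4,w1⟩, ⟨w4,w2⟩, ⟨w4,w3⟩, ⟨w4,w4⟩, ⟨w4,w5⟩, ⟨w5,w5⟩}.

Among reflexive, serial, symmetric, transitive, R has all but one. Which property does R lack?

symmetric

Reflexive: yes — every world is R-related to itself.
Serial: yes — every world has a successor (e.g. w1 R w1).
Symmetric: no — w1 R w3 but not w3 R w1.
Transitive: yes — every two-step R-path is closed by a direct edge.
Only symmetric fails.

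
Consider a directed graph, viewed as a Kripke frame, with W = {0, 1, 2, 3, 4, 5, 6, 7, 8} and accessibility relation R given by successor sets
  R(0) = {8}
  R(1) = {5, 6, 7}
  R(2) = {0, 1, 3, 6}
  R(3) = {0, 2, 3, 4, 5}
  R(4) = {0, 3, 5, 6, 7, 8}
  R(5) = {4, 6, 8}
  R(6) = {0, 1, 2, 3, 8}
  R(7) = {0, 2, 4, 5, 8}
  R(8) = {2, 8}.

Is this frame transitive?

No

Transitive: no — 0 R 8 and 8 R 2, but not 0 R 2.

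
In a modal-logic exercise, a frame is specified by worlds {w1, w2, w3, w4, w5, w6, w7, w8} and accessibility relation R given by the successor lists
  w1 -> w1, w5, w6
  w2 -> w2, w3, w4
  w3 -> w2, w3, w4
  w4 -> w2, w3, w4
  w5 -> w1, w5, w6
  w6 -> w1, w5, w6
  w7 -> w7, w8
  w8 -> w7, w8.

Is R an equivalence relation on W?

Yes

Reflexive: yes — every world is R-related to itself.
Symmetric: yes — every pair in R has its reverse in R.
Transitive: yes — every two-step R-path is closed by a direct edge.
So R is an equivalence relation.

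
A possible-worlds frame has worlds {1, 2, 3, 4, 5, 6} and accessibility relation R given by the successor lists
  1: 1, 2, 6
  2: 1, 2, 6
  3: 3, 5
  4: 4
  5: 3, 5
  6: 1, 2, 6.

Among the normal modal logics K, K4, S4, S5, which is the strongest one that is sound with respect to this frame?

S5

Transitive (axiom 4): yes — every two-step R-path is closed by a direct edge.
Reflexive (axiom T): yes — every world is R-related to itself.
Euclidean (axiom 5): yes — any two successors of a common world are R-related.
So F validates K, K4, S4, S5. The strongest is S5.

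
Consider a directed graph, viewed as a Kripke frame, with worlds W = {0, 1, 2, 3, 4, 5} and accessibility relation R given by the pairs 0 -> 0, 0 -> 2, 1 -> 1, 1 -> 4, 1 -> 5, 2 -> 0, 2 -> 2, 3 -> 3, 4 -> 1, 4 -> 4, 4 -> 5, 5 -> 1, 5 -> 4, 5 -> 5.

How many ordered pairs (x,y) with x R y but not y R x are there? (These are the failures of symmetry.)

0

R is symmetric; there are no such tuples.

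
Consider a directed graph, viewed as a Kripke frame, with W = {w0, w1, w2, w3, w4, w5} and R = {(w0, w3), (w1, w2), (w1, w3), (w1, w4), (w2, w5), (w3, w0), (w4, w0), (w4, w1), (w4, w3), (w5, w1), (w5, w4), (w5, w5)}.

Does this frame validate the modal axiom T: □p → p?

The schema T characterises exactly the reflexive frames.
Reflexive: no — w0 is not related to itself.

No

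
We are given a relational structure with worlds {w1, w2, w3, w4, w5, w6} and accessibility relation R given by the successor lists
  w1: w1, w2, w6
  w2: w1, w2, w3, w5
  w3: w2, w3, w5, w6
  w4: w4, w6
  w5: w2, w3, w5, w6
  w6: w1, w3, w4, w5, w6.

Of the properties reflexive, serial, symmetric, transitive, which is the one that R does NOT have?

transitive

Reflexive: yes — every world is R-related to itself.
Serial: yes — every world has a successor (e.g. w1 R w1).
Symmetric: yes — every pair in R has its reverse in R.
Transitive: no — w1 R w2 and w2 R w3, but not w1 R w3.
Only transitive fails.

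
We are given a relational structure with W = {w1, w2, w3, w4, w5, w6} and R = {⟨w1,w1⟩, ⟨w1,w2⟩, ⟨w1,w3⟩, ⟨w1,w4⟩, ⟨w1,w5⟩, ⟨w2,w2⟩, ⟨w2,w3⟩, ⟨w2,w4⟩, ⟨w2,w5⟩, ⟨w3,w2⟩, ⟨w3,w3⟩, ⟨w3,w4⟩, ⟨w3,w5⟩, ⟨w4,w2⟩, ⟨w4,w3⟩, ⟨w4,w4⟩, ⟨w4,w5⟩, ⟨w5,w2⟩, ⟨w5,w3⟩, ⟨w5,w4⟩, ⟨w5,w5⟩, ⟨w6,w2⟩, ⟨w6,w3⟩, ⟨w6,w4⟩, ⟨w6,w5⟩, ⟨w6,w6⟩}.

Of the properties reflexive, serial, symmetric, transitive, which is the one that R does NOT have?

Reflexive: yes — every world is R-related to itself.
Serial: yes — every world has a successor (e.g. w1 R w1).
Symmetric: no — w1 R w2 but not w2 R w1.
Transitive: yes — every two-step R-path is closed by a direct edge.
Only symmetric fails.

symmetric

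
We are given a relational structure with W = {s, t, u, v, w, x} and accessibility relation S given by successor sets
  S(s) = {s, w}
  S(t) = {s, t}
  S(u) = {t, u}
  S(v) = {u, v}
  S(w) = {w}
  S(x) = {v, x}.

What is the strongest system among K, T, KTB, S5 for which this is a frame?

Reflexive (axiom T): yes — every world is S-related to itself.
Symmetric (axiom B): no — s S w but not w S s.
Euclidean (axiom 5): no — s S w and s S s, but not w S s.
So F validates K, T; KTB would additionally require S to be symmetric. The strongest is T.

T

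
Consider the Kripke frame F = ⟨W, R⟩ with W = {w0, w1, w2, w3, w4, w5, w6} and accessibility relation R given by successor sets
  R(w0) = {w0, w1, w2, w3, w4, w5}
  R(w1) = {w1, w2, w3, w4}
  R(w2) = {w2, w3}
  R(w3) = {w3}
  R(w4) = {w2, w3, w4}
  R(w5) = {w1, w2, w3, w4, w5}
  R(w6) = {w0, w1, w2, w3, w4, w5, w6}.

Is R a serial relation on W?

Yes

Serial: yes — every world has a successor (e.g. w0 R w0).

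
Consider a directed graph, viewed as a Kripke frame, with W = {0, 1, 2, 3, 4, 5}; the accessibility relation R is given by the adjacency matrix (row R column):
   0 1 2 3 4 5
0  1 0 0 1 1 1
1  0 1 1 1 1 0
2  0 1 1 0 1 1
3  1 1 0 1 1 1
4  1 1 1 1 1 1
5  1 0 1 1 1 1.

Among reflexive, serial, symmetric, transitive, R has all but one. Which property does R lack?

transitive

Reflexive: yes — every world is R-related to itself.
Serial: yes — every world has a successor (e.g. 0 R 0).
Symmetric: yes — every pair in R has its reverse in R.
Transitive: no — 0 R 3 and 3 R 1, but not 0 R 1.
Only transitive fails.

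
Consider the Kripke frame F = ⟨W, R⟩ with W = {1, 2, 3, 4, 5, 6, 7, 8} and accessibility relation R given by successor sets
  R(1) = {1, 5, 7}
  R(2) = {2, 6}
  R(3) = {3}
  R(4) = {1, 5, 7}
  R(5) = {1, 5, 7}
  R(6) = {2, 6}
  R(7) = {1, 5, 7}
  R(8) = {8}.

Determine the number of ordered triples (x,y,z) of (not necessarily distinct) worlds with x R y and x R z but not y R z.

0

R is Euclidean; there are no such tuples.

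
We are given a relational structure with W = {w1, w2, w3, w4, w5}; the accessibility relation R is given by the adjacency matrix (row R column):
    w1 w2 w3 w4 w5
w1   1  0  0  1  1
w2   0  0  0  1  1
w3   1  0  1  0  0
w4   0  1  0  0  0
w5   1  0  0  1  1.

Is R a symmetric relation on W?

No

Symmetric: no — w1 R w4 but not w4 R w1.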